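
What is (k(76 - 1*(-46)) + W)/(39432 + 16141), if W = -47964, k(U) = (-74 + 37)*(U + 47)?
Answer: -54217/55573 ≈ -0.97560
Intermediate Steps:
k(U) = -1739 - 37*U (k(U) = -37*(47 + U) = -1739 - 37*U)
(k(76 - 1*(-46)) + W)/(39432 + 16141) = ((-1739 - 37*(76 - 1*(-46))) - 47964)/(39432 + 16141) = ((-1739 - 37*(76 + 46)) - 47964)/55573 = ((-1739 - 37*122) - 47964)*(1/55573) = ((-1739 - 4514) - 47964)*(1/55573) = (-6253 - 47964)*(1/55573) = -54217*1/55573 = -54217/55573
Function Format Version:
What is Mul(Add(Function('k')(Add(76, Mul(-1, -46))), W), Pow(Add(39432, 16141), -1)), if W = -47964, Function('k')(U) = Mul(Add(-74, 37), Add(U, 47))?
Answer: Rational(-54217, 55573) ≈ -0.97560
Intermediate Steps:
Function('k')(U) = Add(-1739, Mul(-37, U)) (Function('k')(U) = Mul(-37, Add(47, U)) = Add(-1739, Mul(-37, U)))
Mul(Add(Function('k')(Add(76, Mul(-1, -46))), W), Pow(Add(39432, 16141), -1)) = Mul(Add(Add(-1739, Mul(-37, Add(76, Mul(-1, -46)))), -47964), Pow(Add(39432, 16141), -1)) = Mul(Add(Add(-1739, Mul(-37, Add(76, 46))), -47964), Pow(55573, -1)) = Mul(Add(Add(-1739, Mul(-37, 122)), -47964), Rational(1, 55573)) = Mul(Add(Add(-1739, -4514), -47964), Rational(1, 55573)) = Mul(Add(-6253, -47964), Rational(1, 55573)) = Mul(-54217, Rational(1, 55573)) = Rational(-54217, 55573)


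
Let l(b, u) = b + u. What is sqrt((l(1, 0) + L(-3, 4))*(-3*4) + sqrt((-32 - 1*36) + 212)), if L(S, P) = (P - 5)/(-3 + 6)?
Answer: 2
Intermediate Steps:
L(S, P) = -5/3 + P/3 (L(S, P) = (-5 + P)/3 = (-5 + P)*(1/3) = -5/3 + P/3)
sqrt((l(1, 0) + L(-3, 4))*(-3*4) + sqrt((-32 - 1*36) + 212)) = sqrt(((1 + 0) + (-5/3 + (1/3)*4))*(-3*4) + sqrt((-32 - 1*36) + 212)) = sqrt((1 + (-5/3 + 4/3))*(-12) + sqrt((-32 - 36) + 212)) = sqrt((1 - 1/3)*(-12) + sqrt(-68 + 212)) = sqrt((2/3)*(-12) + sqrt(144)) = sqrt(-8 + 12) = sqrt(4) = 2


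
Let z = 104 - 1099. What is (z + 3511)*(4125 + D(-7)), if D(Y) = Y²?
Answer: 10501784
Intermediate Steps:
z = -995
(z + 3511)*(4125 + D(-7)) = (-995 + 3511)*(4125 + (-7)²) = 2516*(4125 + 49) = 2516*4174 = 10501784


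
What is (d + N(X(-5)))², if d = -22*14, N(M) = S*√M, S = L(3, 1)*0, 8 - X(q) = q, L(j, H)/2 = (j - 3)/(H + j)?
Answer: 94864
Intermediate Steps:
L(j, H) = 2*(-3 + j)/(H + j) (L(j, H) = 2*((j - 3)/(H + j)) = 2*((-3 + j)/(H + j)) = 2*(-3 + j)/(H + j))
X(q) = 8 - q
S = 0 (S = (2*(-3 + 3)/(1 + 3))*0 = (2*0/4)*0 = (2*(¼)*0)*0 = 0*0 = 0)
N(M) = 0 (N(M) = 0*√M = 0)
d = -308
(d + N(X(-5)))² = (-308 + 0)² = (-308)² = 94864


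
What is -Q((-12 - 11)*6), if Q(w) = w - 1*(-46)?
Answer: 92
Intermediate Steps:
Q(w) = 46 + w (Q(w) = w + 46 = 46 + w)
-Q((-12 - 11)*6) = -(46 + (-12 - 11)*6) = -(46 - 23*6) = -(46 - 138) = -1*(-92) = 92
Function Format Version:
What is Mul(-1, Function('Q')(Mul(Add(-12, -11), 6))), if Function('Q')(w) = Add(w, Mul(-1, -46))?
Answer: 92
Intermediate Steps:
Function('Q')(w) = Add(46, w) (Function('Q')(w) = Add(w, 46) = Add(46, w))
Mul(-1, Function('Q')(Mul(Add(-12, -11), 6))) = Mul(-1, Add(46, Mul(Add(-12, -11), 6))) = Mul(-1, Add(46, Mul(-23, 6))) = Mul(-1, Add(46, -138)) = Mul(-1, -92) = 92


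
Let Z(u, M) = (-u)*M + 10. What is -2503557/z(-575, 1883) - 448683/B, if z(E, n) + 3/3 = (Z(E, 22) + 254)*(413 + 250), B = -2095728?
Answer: -468386394491/5981194439056 ≈ -0.078310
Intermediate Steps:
Z(u, M) = 10 - M*u (Z(u, M) = -M*u + 10 = 10 - M*u)
z(E, n) = 175031 - 14586*E (z(E, n) = -1 + ((10 - 1*22*E) + 254)*(413 + 250) = -1 + ((10 - 22*E) + 254)*663 = -1 + (264 - 22*E)*663 = -1 + (175032 - 14586*E) = 175031 - 14586*E)
-2503557/z(-575, 1883) - 448683/B = -2503557/(175031 - 14586*(-575)) - 448683/(-2095728) = -2503557/(175031 + 8386950) - 448683*(-1/2095728) = -2503557/8561981 + 149561/698576 = -468386394491/5981194439056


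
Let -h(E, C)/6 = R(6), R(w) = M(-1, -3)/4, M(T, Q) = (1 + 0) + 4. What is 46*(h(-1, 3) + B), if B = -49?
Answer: -2599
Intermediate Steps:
M(T, Q) = 5 (M(T, Q) = 1 + 4 = 5)
R(w) = 5/4
h(E, C) = -15/2 (h(E, C) = -6*5/4 = -15/2)
46*(h(-1, 3) + B) = 46*(-15/2 - 49) = 46*(-113/2) = -2599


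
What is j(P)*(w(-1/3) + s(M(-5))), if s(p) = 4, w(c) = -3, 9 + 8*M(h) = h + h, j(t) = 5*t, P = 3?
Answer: 15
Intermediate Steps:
M(h) = -9/8 + h/4 (M(h) = -9/8 + (h + h)/8 = -9/8 + (2*h)/8 = -9/8 + h/4)
j(P)*(w(-1/3) + s(M(-5))) = (5*3)*(-3 + 4) = 15*1 = 15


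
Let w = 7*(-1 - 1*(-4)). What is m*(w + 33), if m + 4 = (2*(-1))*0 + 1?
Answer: -162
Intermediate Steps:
m = -3 (m = -4 + ((2*(-1))*0 + 1) = -4 + (-2*0 + 1) = -4 + (0 + 1) = -4 + 1 = -3)
w = 21 (w = 7*(-1 + 4) = 7*3 = 21)
m*(w + 33) = -3*(21 + 33) = -3*54 = -162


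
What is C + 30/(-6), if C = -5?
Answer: -10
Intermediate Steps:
C + 30/(-6) = -5 + 30/(-6) = -5 - 1/6*30 = -5 - 5 = -10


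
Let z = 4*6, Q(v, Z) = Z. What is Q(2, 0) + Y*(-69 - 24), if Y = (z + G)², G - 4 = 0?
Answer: -72912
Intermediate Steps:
G = 4 (G = 4 + 0 = 4)
z = 24
Y = 784 (Y = (24 + 4)² = 28² = 784)
Q(2, 0) + Y*(-69 - 24) = 0 + 784*(-69 - 24) = 0 + 784*(-93) = 0 - 72912 = -72912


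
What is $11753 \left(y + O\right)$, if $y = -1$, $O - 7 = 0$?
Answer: $70518$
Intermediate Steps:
$O = 7$ ($O = 7 + 0 = 7$)
$11753 \left(y + O\right) = 11753 \left(-1 + 7\right) = 11753 \cdot 6 = 70518$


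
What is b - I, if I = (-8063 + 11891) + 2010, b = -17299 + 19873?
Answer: -3264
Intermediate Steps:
b = 2574
I = 5838 (I = 3828 + 2010 = 5838)
b - I = 2574 - 1*5838 = 2574 - 5838 = -3264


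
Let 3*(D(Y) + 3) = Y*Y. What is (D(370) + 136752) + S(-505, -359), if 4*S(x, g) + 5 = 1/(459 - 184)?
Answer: 300928789/1650 ≈ 1.8238e+5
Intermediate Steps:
S(x, g) = -687/550 (S(x, g) = -5/4 + 1/(4*(459 - 184)) = -5/4 + (1/4)/275 = -5/4 + (1/4)*(1/275) = -5/4 + 1/1100 = -687/550)
D(Y) = -3 + Y**2/3 (D(Y) = -3 + (Y*Y)/3 = -3 + Y**2/3)
(D(370) + 136752) + S(-505, -359) = ((-3 + (1/3)*370**2) + 136752) - 687/550 = ((-3 + (1/3)*136900) + 136752) - 687/550 = ((-3 + 136900/3) + 136752) - 687/550 = (136891/3 + 136752) - 687/550 = 547147/3 - 687/550 = 300928789/1650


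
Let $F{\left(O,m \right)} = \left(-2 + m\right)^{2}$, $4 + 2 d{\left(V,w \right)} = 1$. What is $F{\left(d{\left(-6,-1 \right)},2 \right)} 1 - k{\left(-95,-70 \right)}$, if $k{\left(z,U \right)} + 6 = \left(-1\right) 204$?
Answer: $210$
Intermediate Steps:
$d{\left(V,w \right)} = - \frac{3}{2}$ ($d{\left(V,w \right)} = -2 + \frac{1}{2} \cdot 1 = -2 + \frac{1}{2} = - \frac{3}{2}$)
$k{\left(z,U \right)} = -210$ ($k{\left(z,U \right)} = -6 - 204 = -210$)
$F{\left(d{\left(-6,-1 \right)},2 \right)} 1 - k{\left(-95,-70 \right)} = \left(-2 + 2\right)^{2} \cdot 1 - -210 = 0^{2} \cdot 1 + 210 = 0 \cdot 1 + 210 = 0 + 210 = 210$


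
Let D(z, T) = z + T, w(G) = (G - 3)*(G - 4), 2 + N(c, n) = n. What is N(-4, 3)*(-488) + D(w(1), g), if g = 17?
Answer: -465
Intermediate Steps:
N(c, n) = -2 + n
w(G) = (-4 + G)*(-3 + G) (w(G) = (-3 + G)*(-4 + G) = (-4 + G)*(-3 + G))
D(z, T) = T + z
N(-4, 3)*(-488) + D(w(1), g) = (-2 + 3)*(-488) + (17 + (12 + 1² - 7*1)) = 1*(-488) + (17 + (12 + 1 - 7)) = -488 + (17 + 6) = -488 + 23 = -465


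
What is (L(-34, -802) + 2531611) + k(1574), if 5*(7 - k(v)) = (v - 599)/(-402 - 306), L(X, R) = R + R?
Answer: 597083369/236 ≈ 2.5300e+6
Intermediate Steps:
L(X, R) = 2*R
k(v) = 24181/3540 + v/3540 (k(v) = 7 - (v - 599)/(5*(-402 - 306)) = 7 - (-599 + v)/(5*(-708)) = 7 - (-599 + v)*(-1)/(5*708) = 7 - (599/708 - v/708)/5 = 7 + (-599/3540 + v/3540) = 24181/3540 + v/3540)
(L(-34, -802) + 2531611) + k(1574) = (2*(-802) + 2531611) + (24181/3540 + (1/3540)*1574) = (-1604 + 2531611) + (24181/3540 + 787/1770) = 2530007 + 1717/236 = 597083369/236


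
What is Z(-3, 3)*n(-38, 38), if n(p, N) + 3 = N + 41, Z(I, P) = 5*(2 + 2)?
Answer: 1520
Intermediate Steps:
Z(I, P) = 20 (Z(I, P) = 5*4 = 20)
n(p, N) = 38 + N (n(p, N) = -3 + (N + 41) = -3 + (41 + N) = 38 + N)
Z(-3, 3)*n(-38, 38) = 20*(38 + 38) = 20*76 = 1520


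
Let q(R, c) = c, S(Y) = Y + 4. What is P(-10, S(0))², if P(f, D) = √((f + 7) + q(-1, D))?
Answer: 1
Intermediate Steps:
S(Y) = 4 + Y
P(f, D) = √(7 + D + f) (P(f, D) = √((f + 7) + D) = √((7 + f) + D) = √(7 + D + f))
P(-10, S(0))² = (√(7 + (4 + 0) - 10))² = (√(7 + 4 - 10))² = (√1)² = 1² = 1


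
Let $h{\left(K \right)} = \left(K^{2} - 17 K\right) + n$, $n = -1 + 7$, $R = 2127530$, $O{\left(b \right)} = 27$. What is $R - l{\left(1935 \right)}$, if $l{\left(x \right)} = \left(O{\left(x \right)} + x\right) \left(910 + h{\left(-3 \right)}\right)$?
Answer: $212618$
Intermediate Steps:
$n = 6$
$h{\left(K \right)} = 6 + K^{2} - 17 K$ ($h{\left(K \right)} = \left(K^{2} - 17 K\right) + 6 = 6 + K^{2} - 17 K$)
$l{\left(x \right)} = 26352 + 976 x$ ($l{\left(x \right)} = \left(27 + x\right) \left(910 + \left(6 + \left(-3\right)^{2} - -51\right)\right) = \left(27 + x\right) \left(910 + \left(6 + 9 + 51\right)\right) = \left(27 + x\right) \left(910 + 66\right) = \left(27 + x\right) 976 = 26352 + 976 x$)
$R - l{\left(1935 \right)} = 2127530 - \left(26352 + 976 \cdot 1935\right) = 2127530 - \left(26352 + 1888560\right) = 2127530 - 1914912 = 212618$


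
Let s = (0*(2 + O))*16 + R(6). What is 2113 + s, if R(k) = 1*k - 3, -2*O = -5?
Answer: 2116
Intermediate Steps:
O = 5/2 (O = -½*(-5) = 5/2 ≈ 2.5000)
R(k) = -3 + k (R(k) = k - 3 = -3 + k)
s = 3 (s = (0*(2 + 5/2))*16 + (-3 + 6) = (0*(9/2))*16 + 3 = 0*16 + 3 = 0 + 3 = 3)
2113 + s = 2113 + 3 = 2116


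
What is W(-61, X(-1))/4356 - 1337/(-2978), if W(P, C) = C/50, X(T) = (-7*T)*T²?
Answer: 145609723/324304200 ≈ 0.44899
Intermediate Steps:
X(T) = -7*T³
W(P, C) = C/50 (W(P, C) = C*(1/50) = C/50)
W(-61, X(-1))/4356 - 1337/(-2978) = ((-7*(-1)³)/50)/4356 - 1337/(-2978) = ((-7*(-1))/50)*(1/4356) - 1337*(-1/2978) = ((1/50)*7)*(1/4356) + 1337/2978 = (7/50)*(1/4356) + 1337/2978 = 7/217800 + 1337/2978 = 145609723/324304200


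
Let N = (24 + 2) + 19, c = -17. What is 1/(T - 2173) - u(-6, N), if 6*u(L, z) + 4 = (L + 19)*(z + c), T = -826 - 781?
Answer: -226801/3780 ≈ -60.000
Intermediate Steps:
N = 45 (N = 26 + 19 = 45)
T = -1607
u(L, z) = -⅔ + (-17 + z)*(19 + L)/6 (u(L, z) = -⅔ + ((L + 19)*(z - 17))/6 = -⅔ + ((19 + L)*(-17 + z))/6 = -⅔ + ((-17 + z)*(19 + L))/6 = -⅔ + (-17 + z)*(19 + L)/6)
1/(T - 2173) - u(-6, N) = 1/(-1607 - 2173) - (-109/2 - 17/6*(-6) + (19/6)*45 + (⅙)*(-6)*45) = 1/(-3780) - (-109/2 + 17 + 285/2 - 45) = -1/3780 - 1*60 = -1/3780 - 60 = -226801/3780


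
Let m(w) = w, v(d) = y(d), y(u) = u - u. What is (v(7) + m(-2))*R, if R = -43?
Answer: 86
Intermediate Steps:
y(u) = 0
v(d) = 0
(v(7) + m(-2))*R = (0 - 2)*(-43) = -2*(-43) = 86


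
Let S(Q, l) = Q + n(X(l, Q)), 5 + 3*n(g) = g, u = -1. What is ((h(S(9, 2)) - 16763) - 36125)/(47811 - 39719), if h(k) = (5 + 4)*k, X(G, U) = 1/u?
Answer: -52825/8092 ≈ -6.5281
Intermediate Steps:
X(G, U) = -1 (X(G, U) = 1/(-1) = -1)
n(g) = -5/3 + g/3
S(Q, l) = -2 + Q (S(Q, l) = Q + (-5/3 + (⅓)*(-1)) = Q + (-5/3 - ⅓) = Q - 2 = -2 + Q)
h(k) = 9*k
((h(S(9, 2)) - 16763) - 36125)/(47811 - 39719) = ((9*(-2 + 9) - 16763) - 36125)/(47811 - 39719) = ((9*7 - 16763) - 36125)/8092 = ((63 - 16763) - 36125)*(1/8092) = (-16700 - 36125)*(1/8092) = -52825*1/8092 = -52825/8092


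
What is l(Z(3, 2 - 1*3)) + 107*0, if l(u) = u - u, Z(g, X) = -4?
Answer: 0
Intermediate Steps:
l(u) = 0
l(Z(3, 2 - 1*3)) + 107*0 = 0 + 107*0 = 0 + 0 = 0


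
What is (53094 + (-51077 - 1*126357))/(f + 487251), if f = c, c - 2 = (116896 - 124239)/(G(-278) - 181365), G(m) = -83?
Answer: -22561244320/88411089687 ≈ -0.25519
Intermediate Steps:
c = 370239/181448 (c = 2 + (116896 - 124239)/(-83 - 181365) = 2 - 7343/(-181448) = 2 - 7343*(-1/181448) = 2 + 7343/181448 = 370239/181448 ≈ 2.0405)
f = 370239/181448 ≈ 2.0405
(53094 + (-51077 - 1*126357))/(f + 487251) = (53094 + (-51077 - 1*126357))/(370239/181448 + 487251) = (53094 + (-51077 - 126357))/(88411089687/181448) = (53094 - 177434)*(181448/88411089687) = -124340*181448/88411089687 = -22561244320/88411089687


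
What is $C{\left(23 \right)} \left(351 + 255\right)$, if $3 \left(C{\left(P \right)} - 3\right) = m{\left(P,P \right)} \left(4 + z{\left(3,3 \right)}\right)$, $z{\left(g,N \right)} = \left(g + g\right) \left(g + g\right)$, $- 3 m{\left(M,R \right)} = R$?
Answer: $- \frac{180386}{3} \approx -60129.0$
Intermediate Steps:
$m{\left(M,R \right)} = - \frac{R}{3}$
$z{\left(g,N \right)} = 4 g^{2}$ ($z{\left(g,N \right)} = 2 g 2 g = 4 g^{2}$)
$C{\left(P \right)} = 3 - \frac{40 P}{9}$ ($C{\left(P \right)} = 3 + \frac{- \frac{P}{3} \left(4 + 4 \cdot 3^{2}\right)}{3} = 3 + \frac{- \frac{P}{3} \left(4 + 4 \cdot 9\right)}{3} = 3 + \frac{- \frac{P}{3} \left(4 + 36\right)}{3} = 3 + \frac{- \frac{P}{3} \cdot 40}{3} = 3 + \frac{\left(- \frac{40}{3}\right) P}{3} = 3 - \frac{40 P}{9}$)
$C{\left(23 \right)} \left(351 + 255\right) = \left(3 - \frac{920}{9}\right) \left(351 + 255\right) = \left(3 - \frac{920}{9}\right) 606 = \left(- \frac{893}{9}\right) 606 = - \frac{180386}{3}$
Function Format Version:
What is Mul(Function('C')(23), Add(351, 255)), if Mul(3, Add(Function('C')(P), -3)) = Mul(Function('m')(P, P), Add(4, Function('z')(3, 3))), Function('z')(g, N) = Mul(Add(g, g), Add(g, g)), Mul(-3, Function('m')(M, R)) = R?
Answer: Rational(-180386, 3) ≈ -60129.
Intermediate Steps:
Function('m')(M, R) = Mul(Rational(-1, 3), R)
Function('z')(g, N) = Mul(4, Pow(g, 2)) (Function('z')(g, N) = Mul(Mul(2, g), Mul(2, g)) = Mul(4, Pow(g, 2)))
Function('C')(P) = Add(3, Mul(Rational(-40, 9), P)) (Function('C')(P) = Add(3, Mul(Rational(1, 3), Mul(Mul(Rational(-1, 3), P), Add(4, Mul(4, Pow(3, 2)))))) = Add(3, Mul(Rational(1, 3), Mul(Mul(Rational(-1, 3), P), Add(4, Mul(4, 9))))) = Add(3, Mul(Rational(1, 3), Mul(Mul(Rational(-1, 3), P), Add(4, 36)))) = Add(3, Mul(Rational(1, 3), Mul(Mul(Rational(-1, 3), P), 40))) = Add(3, Mul(Rational(1, 3), Mul(Rational(-40, 3), P))) = Add(3, Mul(Rational(-40, 9), P)))
Mul(Function('C')(23), Add(351, 255)) = Mul(Add(3, Mul(Rational(-40, 9), 23)), Add(351, 255)) = Mul(Add(3, Rational(-920, 9)), 606) = Mul(Rational(-893, 9), 606) = Rational(-180386, 3)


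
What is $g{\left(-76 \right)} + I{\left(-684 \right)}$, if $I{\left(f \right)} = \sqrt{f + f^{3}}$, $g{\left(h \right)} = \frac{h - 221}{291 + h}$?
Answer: $- \frac{297}{215} + 6 i \sqrt{8889283} \approx -1.3814 + 17889.0 i$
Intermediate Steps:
$g{\left(h \right)} = \frac{-221 + h}{291 + h}$
$g{\left(-76 \right)} + I{\left(-684 \right)} = \frac{-221 - 76}{291 - 76} + \sqrt{-684 + \left(-684\right)^{3}} = \frac{1}{215} \left(-297\right) + \sqrt{-684 - 320013504} = \frac{1}{215} \left(-297\right) + \sqrt{-320014188} = - \frac{297}{215} + 6 i \sqrt{8889283}$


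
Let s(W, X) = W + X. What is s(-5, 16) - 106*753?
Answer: -79807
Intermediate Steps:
s(-5, 16) - 106*753 = (-5 + 16) - 106*753 = 11 - 79818 = -79807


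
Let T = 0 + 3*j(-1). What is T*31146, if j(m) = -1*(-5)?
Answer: 467190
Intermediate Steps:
j(m) = 5
T = 15 (T = 0 + 3*5 = 0 + 15 = 15)
T*31146 = 15*31146 = 467190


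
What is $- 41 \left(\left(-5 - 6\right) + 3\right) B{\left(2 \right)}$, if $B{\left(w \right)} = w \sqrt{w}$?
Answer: $656 \sqrt{2} \approx 927.72$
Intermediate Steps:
$B{\left(w \right)} = w^{\frac{3}{2}}$
$- 41 \left(\left(-5 - 6\right) + 3\right) B{\left(2 \right)} = - 41 \left(\left(-5 - 6\right) + 3\right) 2^{\frac{3}{2}} = - 41 \left(-11 + 3\right) 2 \sqrt{2} = \left(-41\right) \left(-8\right) 2 \sqrt{2} = 328 \cdot 2 \sqrt{2} = 656 \sqrt{2}$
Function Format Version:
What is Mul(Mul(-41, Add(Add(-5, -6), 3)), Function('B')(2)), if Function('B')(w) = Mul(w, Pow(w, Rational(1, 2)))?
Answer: Mul(656, Pow(2, Rational(1, 2))) ≈ 927.72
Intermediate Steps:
Function('B')(w) = Pow(w, Rational(3, 2))
Mul(Mul(-41, Add(Add(-5, -6), 3)), Function('B')(2)) = Mul(Mul(-41, Add(Add(-5, -6), 3)), Pow(2, Rational(3, 2))) = Mul(Mul(-41, Add(-11, 3)), Mul(2, Pow(2, Rational(1, 2)))) = Mul(Mul(-41, -8), Mul(2, Pow(2, Rational(1, 2)))) = Mul(328, Mul(2, Pow(2, Rational(1, 2)))) = Mul(656, Pow(2, Rational(1, 2)))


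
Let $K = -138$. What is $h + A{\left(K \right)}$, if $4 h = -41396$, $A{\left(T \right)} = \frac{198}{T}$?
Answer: $- \frac{238060}{23} \approx -10350.0$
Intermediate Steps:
$h = -10349$ ($h = \frac{1}{4} \left(-41396\right) = -10349$)
$h + A{\left(K \right)} = -10349 + \frac{198}{-138} = -10349 + 198 \left(- \frac{1}{138}\right) = -10349 - \frac{33}{23} = - \frac{238060}{23}$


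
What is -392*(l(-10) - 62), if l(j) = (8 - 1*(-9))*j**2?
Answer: -642096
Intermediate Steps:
l(j) = 17*j**2 (l(j) = (8 + 9)*j**2 = 17*j**2)
-392*(l(-10) - 62) = -392*(17*(-10)**2 - 62) = -392*(17*100 - 62) = -392*(1700 - 62) = -392*1638 = -642096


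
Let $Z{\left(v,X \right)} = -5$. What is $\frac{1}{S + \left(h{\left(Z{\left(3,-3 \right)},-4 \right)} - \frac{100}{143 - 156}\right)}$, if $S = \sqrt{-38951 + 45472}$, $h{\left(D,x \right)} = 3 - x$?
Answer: $- \frac{2483}{1065568} + \frac{169 \sqrt{6521}}{1065568} \approx 0.010477$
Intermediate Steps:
$S = \sqrt{6521} \approx 80.753$
$\frac{1}{S + \left(h{\left(Z{\left(3,-3 \right)},-4 \right)} - \frac{100}{143 - 156}\right)} = \frac{1}{\sqrt{6521} + \left(\left(3 - -4\right) - \frac{100}{143 - 156}\right)} = \frac{1}{\sqrt{6521} + \left(\left(3 + 4\right) - \frac{100}{-13}\right)} = \frac{1}{\sqrt{6521} + \left(7 - - \frac{100}{13}\right)} = \frac{1}{\sqrt{6521} + \left(7 + \frac{100}{13}\right)} = \frac{1}{\sqrt{6521} + \frac{191}{13}} = \frac{1}{\frac{191}{13} + \sqrt{6521}}$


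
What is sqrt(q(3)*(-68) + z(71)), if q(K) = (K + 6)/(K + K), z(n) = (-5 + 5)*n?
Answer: I*sqrt(102) ≈ 10.1*I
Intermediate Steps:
z(n) = 0 (z(n) = 0*n = 0)
q(K) = (6 + K)/(2*K) (q(K) = (6 + K)/((2*K)) = (6 + K)*(1/(2*K)) = (6 + K)/(2*K))
sqrt(q(3)*(-68) + z(71)) = sqrt(((1/2)*(6 + 3)/3)*(-68) + 0) = sqrt(((1/2)*(1/3)*9)*(-68) + 0) = sqrt((3/2)*(-68) + 0) = sqrt(-102 + 0) = sqrt(-102) = I*sqrt(102)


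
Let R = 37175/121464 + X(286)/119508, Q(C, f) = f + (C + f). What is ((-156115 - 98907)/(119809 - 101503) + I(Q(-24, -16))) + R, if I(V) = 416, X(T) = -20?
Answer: 495011251015513/1230224195592 ≈ 402.38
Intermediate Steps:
Q(C, f) = C + 2*f
R = 370023385/1209659976 (R = 37175/121464 - 20/119508 = 37175*(1/121464) - 20*1/119508 = 37175/121464 - 5/29877 = 370023385/1209659976 ≈ 0.30589)
((-156115 - 98907)/(119809 - 101503) + I(Q(-24, -16))) + R = ((-156115 - 98907)/(119809 - 101503) + 416) + 370023385/1209659976 = (-255022/18306 + 416) + 370023385/1209659976 = (-255022*1/18306 + 416) + 370023385/1209659976 = (-127511/9153 + 416) + 370023385/1209659976 = 3680137/9153 + 370023385/1209659976 = 495011251015513/1230224195592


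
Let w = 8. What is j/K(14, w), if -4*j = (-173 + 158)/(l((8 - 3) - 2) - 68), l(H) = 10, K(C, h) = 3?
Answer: -5/232 ≈ -0.021552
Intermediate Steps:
j = -15/232 (j = -(-173 + 158)/(4*(10 - 68)) = -(-15)/(4*(-58)) = -(-15)*(-1)/(4*58) = -1/4*15/58 = -15/232 ≈ -0.064655)
j/K(14, w) = -15/232/3 = -15/232*1/3 = -5/232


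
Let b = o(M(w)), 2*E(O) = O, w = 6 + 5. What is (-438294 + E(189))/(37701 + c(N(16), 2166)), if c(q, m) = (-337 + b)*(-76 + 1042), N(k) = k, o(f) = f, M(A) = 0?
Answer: 292133/191894 ≈ 1.5224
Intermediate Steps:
w = 11
E(O) = O/2
b = 0
c(q, m) = -325542 (c(q, m) = (-337 + 0)*(-76 + 1042) = -337*966 = -325542)
(-438294 + E(189))/(37701 + c(N(16), 2166)) = (-438294 + (½)*189)/(37701 - 325542) = (-438294 + 189/2)/(-287841) = -876399/2*(-1/287841) = 292133/191894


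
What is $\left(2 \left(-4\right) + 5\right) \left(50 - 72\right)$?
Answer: $66$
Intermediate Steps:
$\left(2 \left(-4\right) + 5\right) \left(50 - 72\right) = \left(-8 + 5\right) \left(-22\right) = \left(-3\right) \left(-22\right) = 66$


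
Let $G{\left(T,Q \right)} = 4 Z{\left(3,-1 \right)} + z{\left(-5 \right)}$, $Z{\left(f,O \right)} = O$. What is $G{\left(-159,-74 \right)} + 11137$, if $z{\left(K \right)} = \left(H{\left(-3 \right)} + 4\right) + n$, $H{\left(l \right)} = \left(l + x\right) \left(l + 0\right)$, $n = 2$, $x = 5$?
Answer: $11133$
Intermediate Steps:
$H{\left(l \right)} = l \left(5 + l\right)$ ($H{\left(l \right)} = \left(l + 5\right) \left(l + 0\right) = \left(5 + l\right) l = l \left(5 + l\right)$)
$z{\left(K \right)} = 0$ ($z{\left(K \right)} = \left(- 3 \left(5 - 3\right) + 4\right) + 2 = \left(\left(-3\right) 2 + 4\right) + 2 = \left(-6 + 4\right) + 2 = -2 + 2 = 0$)
$G{\left(T,Q \right)} = -4$ ($G{\left(T,Q \right)} = 4 \left(-1\right) + 0 = -4 + 0 = -4$)
$G{\left(-159,-74 \right)} + 11137 = -4 + 11137 = 11133$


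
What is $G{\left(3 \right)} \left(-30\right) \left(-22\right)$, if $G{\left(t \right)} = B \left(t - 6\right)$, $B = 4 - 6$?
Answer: $3960$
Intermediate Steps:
$B = -2$ ($B = 4 - 6 = -2$)
$G{\left(t \right)} = 12 - 2 t$ ($G{\left(t \right)} = - 2 \left(t - 6\right) = - 2 \left(-6 + t\right) = 12 - 2 t$)
$G{\left(3 \right)} \left(-30\right) \left(-22\right) = \left(12 - 6\right) \left(-30\right) \left(-22\right) = 6 \left(-30\right) \left(-22\right) = \left(-180\right) \left(-22\right) = 3960$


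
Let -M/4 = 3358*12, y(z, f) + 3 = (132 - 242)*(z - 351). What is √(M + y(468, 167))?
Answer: I*√174057 ≈ 417.2*I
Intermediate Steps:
y(z, f) = 38607 - 110*z (y(z, f) = -3 + (132 - 242)*(z - 351) = -3 - 110*(-351 + z) = -3 + (38610 - 110*z) = 38607 - 110*z)
M = -161184 (M = -13432*12 = -4*40296 = -161184)
√(M + y(468, 167)) = √(-161184 + (38607 - 110*468)) = √(-161184 + (38607 - 51480)) = √(-161184 - 12873) = √(-174057) = I*√174057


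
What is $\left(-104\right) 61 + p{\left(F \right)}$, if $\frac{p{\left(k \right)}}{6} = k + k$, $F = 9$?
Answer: $-6236$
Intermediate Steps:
$p{\left(k \right)} = 12 k$ ($p{\left(k \right)} = 6 \left(k + k\right) = 6 \cdot 2 k = 12 k$)
$\left(-104\right) 61 + p{\left(F \right)} = \left(-104\right) 61 + 12 \cdot 9 = -6344 + 108 = -6236$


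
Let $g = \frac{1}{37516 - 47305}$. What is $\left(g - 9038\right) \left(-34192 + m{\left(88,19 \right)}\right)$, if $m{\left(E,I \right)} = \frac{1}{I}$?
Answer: $\frac{19158735995667}{61997} \approx 3.0903 \cdot 10^{8}$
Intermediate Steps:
$g = - \frac{1}{9789}$ ($g = \frac{1}{-9789} = - \frac{1}{9789} \approx -0.00010216$)
$\left(g - 9038\right) \left(-34192 + m{\left(88,19 \right)}\right) = \left(- \frac{1}{9789} - 9038\right) \left(-34192 + \frac{1}{19}\right) = - \frac{88472983 \left(-34192 + \frac{1}{19}\right)}{9789} = \left(- \frac{88472983}{9789}\right) \left(- \frac{649647}{19}\right) = \frac{19158735995667}{61997}$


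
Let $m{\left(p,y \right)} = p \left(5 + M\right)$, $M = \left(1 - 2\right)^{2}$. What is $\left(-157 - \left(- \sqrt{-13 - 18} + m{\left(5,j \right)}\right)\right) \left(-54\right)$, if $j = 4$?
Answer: $10098 - 54 i \sqrt{31} \approx 10098.0 - 300.66 i$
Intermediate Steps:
$M = 1$ ($M = \left(-1\right)^{2} = 1$)
$m{\left(p,y \right)} = 6 p$ ($m{\left(p,y \right)} = p \left(5 + 1\right) = p 6 = 6 p$)
$\left(-157 - \left(- \sqrt{-13 - 18} + m{\left(5,j \right)}\right)\right) \left(-54\right) = \left(-157 + \left(\sqrt{-13 - 18} - 6 \cdot 5\right)\right) \left(-54\right) = \left(-157 + \left(\sqrt{-31} - 30\right)\right) \left(-54\right) = \left(-157 - \left(30 - i \sqrt{31}\right)\right) \left(-54\right) = \left(-187 + i \sqrt{31}\right) \left(-54\right) = 10098 - 54 i \sqrt{31}$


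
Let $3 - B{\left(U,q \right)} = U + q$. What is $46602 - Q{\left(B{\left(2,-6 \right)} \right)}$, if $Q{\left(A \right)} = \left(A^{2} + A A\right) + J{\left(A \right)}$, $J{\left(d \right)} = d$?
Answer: $46497$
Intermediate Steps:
$B{\left(U,q \right)} = 3 - U - q$ ($B{\left(U,q \right)} = 3 - \left(U + q\right) = 3 - U - q$)
$Q{\left(A \right)} = A + 2 A^{2}$ ($Q{\left(A \right)} = \left(A^{2} + A A\right) + A = \left(A^{2} + A^{2}\right) + A = 2 A^{2} + A = A + 2 A^{2}$)
$46602 - Q{\left(B{\left(2,-6 \right)} \right)} = 46602 - \left(3 - 2 - -6\right) \left(1 + 2 \left(3 - 2 - -6\right)\right) = 46602 - \left(3 - 2 + 6\right) \left(1 + 2 \left(3 - 2 + 6\right)\right) = 46602 - 7 \left(1 + 2 \cdot 7\right) = 46602 - 7 \left(1 + 14\right) = 46602 - 7 \cdot 15 = 46602 - 105 = 46497$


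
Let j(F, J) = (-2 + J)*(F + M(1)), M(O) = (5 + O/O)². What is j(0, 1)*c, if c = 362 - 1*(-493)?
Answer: -30780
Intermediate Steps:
M(O) = 36 (M(O) = (5 + 1)² = 6² = 36)
j(F, J) = (-2 + J)*(36 + F) (j(F, J) = (-2 + J)*(F + 36) = (-2 + J)*(36 + F))
c = 855 (c = 362 + 493 = 855)
j(0, 1)*c = (-72 - 2*0 + 36*1 + 0*1)*855 = (-72 + 0 + 36 + 0)*855 = -36*855 = -30780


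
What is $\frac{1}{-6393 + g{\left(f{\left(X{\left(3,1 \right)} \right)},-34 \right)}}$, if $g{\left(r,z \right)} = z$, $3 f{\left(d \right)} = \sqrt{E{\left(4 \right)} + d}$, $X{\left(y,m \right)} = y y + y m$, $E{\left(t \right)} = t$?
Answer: $- \frac{1}{6427} \approx -0.00015559$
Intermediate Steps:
$X{\left(y,m \right)} = y^{2} + m y$
$f{\left(d \right)} = \frac{\sqrt{4 + d}}{3}$
$\frac{1}{-6393 + g{\left(f{\left(X{\left(3,1 \right)} \right)},-34 \right)}} = \frac{1}{-6393 - 34} = \frac{1}{-6427} = - \frac{1}{6427}$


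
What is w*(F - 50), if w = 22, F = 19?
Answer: -682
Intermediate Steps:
w*(F - 50) = 22*(19 - 50) = 22*(-31) = -682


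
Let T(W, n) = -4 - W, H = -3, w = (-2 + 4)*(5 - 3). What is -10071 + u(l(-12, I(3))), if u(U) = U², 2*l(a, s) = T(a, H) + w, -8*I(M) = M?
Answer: -10035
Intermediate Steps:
w = 4 (w = 2*2 = 4)
I(M) = -M/8
l(a, s) = -a/2 (l(a, s) = ((-4 - a) + 4)/2 = (-a)/2 = -a/2)
-10071 + u(l(-12, I(3))) = -10071 + (-½*(-12))² = -10071 + 6² = -10071 + 36 = -10035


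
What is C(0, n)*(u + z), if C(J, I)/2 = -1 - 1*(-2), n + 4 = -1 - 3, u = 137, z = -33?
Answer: 208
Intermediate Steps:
n = -8 (n = -4 + (-1 - 3) = -4 - 4 = -8)
C(J, I) = 2 (C(J, I) = 2*(-1 - 1*(-2)) = 2*(-1 + 2) = 2*1 = 2)
C(0, n)*(u + z) = 2*(137 - 33) = 2*104 = 208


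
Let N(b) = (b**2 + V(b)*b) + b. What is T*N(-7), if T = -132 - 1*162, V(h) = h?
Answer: -26754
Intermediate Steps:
N(b) = b + 2*b**2 (N(b) = (b**2 + b*b) + b = (b**2 + b**2) + b = 2*b**2 + b = b + 2*b**2)
T = -294 (T = -132 - 162 = -294)
T*N(-7) = -(-2058)*(1 + 2*(-7)) = -(-2058)*(1 - 14) = -(-2058)*(-13) = -294*91 = -26754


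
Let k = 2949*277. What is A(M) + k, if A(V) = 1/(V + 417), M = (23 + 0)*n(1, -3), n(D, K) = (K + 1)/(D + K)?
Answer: 359424121/440 ≈ 8.1687e+5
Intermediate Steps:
k = 816873
n(D, K) = (1 + K)/(D + K)
M = 23 (M = (23 + 0)*((1 - 3)/(1 - 3)) = 23*(-2/(-2)) = 23*(-½*(-2)) = 23*1 = 23)
A(V) = 1/(417 + V)
A(M) + k = 1/(417 + 23) + 816873 = 1/440 + 816873 = 359424121/440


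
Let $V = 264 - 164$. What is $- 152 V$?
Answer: $-15200$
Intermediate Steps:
$V = 100$ ($V = 264 - 164 = 100$)
$- 152 V = \left(-152\right) 100 = -15200$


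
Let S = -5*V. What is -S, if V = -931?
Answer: -4655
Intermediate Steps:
S = 4655 (S = -5*(-931) = 4655)
-S = -1*4655 = -4655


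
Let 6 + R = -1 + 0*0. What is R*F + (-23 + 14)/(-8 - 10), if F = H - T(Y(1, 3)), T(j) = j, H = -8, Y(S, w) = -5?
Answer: 43/2 ≈ 21.500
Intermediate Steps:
R = -7 (R = -6 + (-1 + 0*0) = -6 + (-1 + 0) = -6 - 1 = -7)
F = -3 (F = -8 - 1*(-5) = -8 + 5 = -3)
R*F + (-23 + 14)/(-8 - 10) = -7*(-3) + (-23 + 14)/(-8 - 10) = 21 - 9/(-18) = 21 - 9*(-1/18) = 21 + 1/2 = 43/2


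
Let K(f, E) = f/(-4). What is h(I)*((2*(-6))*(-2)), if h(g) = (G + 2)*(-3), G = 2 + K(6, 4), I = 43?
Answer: -180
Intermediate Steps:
K(f, E) = -f/4 (K(f, E) = f*(-¼) = -f/4)
G = ½ (G = 2 - ¼*6 = 2 - 3/2 = ½ ≈ 0.50000)
h(g) = -15/2 (h(g) = (½ + 2)*(-3) = (5/2)*(-3) = -15/2)
h(I)*((2*(-6))*(-2)) = -15*2*(-6)*(-2)/2 = -(-90)*(-2) = -15/2*24 = -180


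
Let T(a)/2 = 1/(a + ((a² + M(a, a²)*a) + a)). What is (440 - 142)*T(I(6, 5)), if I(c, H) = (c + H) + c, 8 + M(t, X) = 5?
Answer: 149/68 ≈ 2.1912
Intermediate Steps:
M(t, X) = -3 (M(t, X) = -8 + 5 = -3)
I(c, H) = H + 2*c (I(c, H) = (H + c) + c = H + 2*c)
T(a) = 2/(a² - a) (T(a) = 2/(a + ((a² - 3*a) + a)) = 2/(a + (a² - 2*a)) = 2/(a² - a))
(440 - 142)*T(I(6, 5)) = (440 - 142)*(2/((5 + 2*6)*(-1 + (5 + 2*6)))) = 298*(2/((5 + 12)*(-1 + (5 + 12)))) = 298*(2/(17*(-1 + 17))) = 298*(2*(1/17)/16) = 298*(2*(1/17)*(1/16)) = 298*(1/136) = 149/68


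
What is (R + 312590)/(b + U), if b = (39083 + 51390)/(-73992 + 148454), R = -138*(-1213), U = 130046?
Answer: 35740568608/9683575725 ≈ 3.6908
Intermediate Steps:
R = 167394
b = 90473/74462 ≈ 1.2150
(R + 312590)/(b + U) = (167394 + 312590)/(90473/74462 + 130046) = 479984/(9683575725/74462) = 479984*(74462/9683575725) = 35740568608/9683575725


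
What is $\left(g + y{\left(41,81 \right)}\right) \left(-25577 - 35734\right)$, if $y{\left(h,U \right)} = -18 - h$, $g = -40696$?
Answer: $2498729805$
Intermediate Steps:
$\left(g + y{\left(41,81 \right)}\right) \left(-25577 - 35734\right) = \left(-40696 - 59\right) \left(-25577 - 35734\right) = \left(-40696 - 59\right) \left(-61311\right) = \left(-40755\right) \left(-61311\right) = 2498729805$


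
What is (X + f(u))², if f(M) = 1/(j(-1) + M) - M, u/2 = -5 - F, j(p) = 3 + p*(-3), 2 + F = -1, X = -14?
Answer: 361/4 ≈ 90.250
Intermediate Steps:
F = -3 (F = -2 - 1 = -3)
j(p) = 3 - 3*p
u = -4 (u = 2*(-5 - 1*(-3)) = 2*(-5 + 3) = 2*(-2) = -4)
f(M) = 1/(6 + M) - M (f(M) = 1/((3 - 3*(-1)) + M) - M = 1/((3 + 3) + M) - M = 1/(6 + M) - M)
(X + f(u))² = (-14 + (1 - 1*(-4)² - 6*(-4))/(6 - 4))² = (-14 + (1 - 1*16 + 24)/2)² = (-14 + (1 - 16 + 24)/2)² = (-14 + (½)*9)² = (-14 + 9/2)² = (-19/2)² = 361/4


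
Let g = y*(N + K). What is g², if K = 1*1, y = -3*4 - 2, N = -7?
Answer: 7056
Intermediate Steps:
y = -14 (y = -12 - 2 = -14)
K = 1
g = 84 (g = -14*(-7 + 1) = -14*(-6) = 84)
g² = 84² = 7056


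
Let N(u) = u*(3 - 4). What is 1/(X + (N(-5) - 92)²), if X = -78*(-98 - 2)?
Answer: 1/15369 ≈ 6.5066e-5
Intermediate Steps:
N(u) = -u (N(u) = u*(-1) = -u)
X = 7800 (X = -78*(-100) = 7800)
1/(X + (N(-5) - 92)²) = 1/(7800 + (-1*(-5) - 92)²) = 1/(7800 + (5 - 92)²) = 1/(7800 + (-87)²) = 1/(7800 + 7569) = 1/15369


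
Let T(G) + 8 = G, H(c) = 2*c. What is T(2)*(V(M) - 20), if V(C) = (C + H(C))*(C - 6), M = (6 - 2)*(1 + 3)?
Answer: -2760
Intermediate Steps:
M = 16 (M = 4*4 = 16)
T(G) = -8 + G
V(C) = 3*C*(-6 + C) (V(C) = (C + 2*C)*(C - 6) = (3*C)*(-6 + C) = 3*C*(-6 + C))
T(2)*(V(M) - 20) = (-8 + 2)*(3*16*(-6 + 16) - 20) = -6*(3*16*10 - 20) = -6*(480 - 20) = -6*460 = -2760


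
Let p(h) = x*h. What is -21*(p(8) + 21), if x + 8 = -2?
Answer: 1239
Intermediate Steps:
x = -10 (x = -8 - 2 = -10)
p(h) = -10*h
-21*(p(8) + 21) = -21*(-10*8 + 21) = -21*(-80 + 21) = -21*(-59) = 1239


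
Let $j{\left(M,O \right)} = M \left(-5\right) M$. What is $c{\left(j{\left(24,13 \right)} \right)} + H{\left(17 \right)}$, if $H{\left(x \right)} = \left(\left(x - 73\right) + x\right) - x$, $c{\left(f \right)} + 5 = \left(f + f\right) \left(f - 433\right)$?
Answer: $19082819$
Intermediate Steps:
$j{\left(M,O \right)} = - 5 M^{2}$ ($j{\left(M,O \right)} = - 5 M M = - 5 M^{2}$)
$c{\left(f \right)} = -5 + 2 f \left(-433 + f\right)$ ($c{\left(f \right)} = -5 + \left(f + f\right) \left(f - 433\right) = -5 + 2 f \left(-433 + f\right)$)
$H{\left(x \right)} = -73 + x$ ($H{\left(x \right)} = \left(\left(-73 + x\right) + x\right) - x = \left(-73 + 2 x\right) - x = -73 + x$)
$c{\left(j{\left(24,13 \right)} \right)} + H{\left(17 \right)} = \left(-5 - 866 \left(- 5 \cdot 24^{2}\right) + 2 \left(- 5 \cdot 24^{2}\right)^{2}\right) + \left(-73 + 17\right) = \left(-5 - 866 \left(\left(-5\right) 576\right) + 2 \left(\left(-5\right) 576\right)^{2}\right) - 56 = \left(-5 - -2494080 + 2 \left(-2880\right)^{2}\right) - 56 = \left(-5 + 2494080 + 2 \cdot 8294400\right) - 56 = \left(-5 + 2494080 + 16588800\right) - 56 = 19082875 - 56 = 19082819$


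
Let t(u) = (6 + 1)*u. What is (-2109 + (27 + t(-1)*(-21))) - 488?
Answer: -2423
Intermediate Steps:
t(u) = 7*u
(-2109 + (27 + t(-1)*(-21))) - 488 = (-2109 + (27 + (7*(-1))*(-21))) - 488 = (-2109 + (27 - 7*(-21))) - 488 = (-2109 + (27 + 147)) - 488 = (-2109 + 174) - 488 = -1935 - 488 = -2423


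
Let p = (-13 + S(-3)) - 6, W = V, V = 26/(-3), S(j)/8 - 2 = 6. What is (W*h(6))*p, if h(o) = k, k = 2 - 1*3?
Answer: 390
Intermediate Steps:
S(j) = 64 (S(j) = 16 + 8*6 = 16 + 48 = 64)
V = -26/3 (V = 26*(-⅓) = -26/3 ≈ -8.6667)
k = -1 (k = 2 - 3 = -1)
W = -26/3 ≈ -8.6667
h(o) = -1
p = 45 (p = (-13 + 64) - 6 = 51 - 6 = 45)
(W*h(6))*p = -26/3*(-1)*45 = (26/3)*45 = 390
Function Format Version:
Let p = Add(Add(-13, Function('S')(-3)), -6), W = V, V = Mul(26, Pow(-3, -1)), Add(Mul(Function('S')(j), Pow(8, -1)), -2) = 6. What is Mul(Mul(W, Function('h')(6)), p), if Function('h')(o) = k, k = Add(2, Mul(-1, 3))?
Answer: 390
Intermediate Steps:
Function('S')(j) = 64 (Function('S')(j) = Add(16, Mul(8, 6)) = Add(16, 48) = 64)
V = Rational(-26, 3) (V = Mul(26, Rational(-1, 3)) = Rational(-26, 3) ≈ -8.6667)
k = -1 (k = Add(2, -3) = -1)
W = Rational(-26, 3) ≈ -8.6667
Function('h')(o) = -1
p = 45 (p = Add(Add(-13, 64), -6) = Add(51, -6) = 45)
Mul(Mul(W, Function('h')(6)), p) = Mul(Mul(Rational(-26, 3), -1), 45) = Mul(Rational(26, 3), 45) = 390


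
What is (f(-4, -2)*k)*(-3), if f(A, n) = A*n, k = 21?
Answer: -504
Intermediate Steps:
(f(-4, -2)*k)*(-3) = (-4*(-2)*21)*(-3) = (8*21)*(-3) = 168*(-3) = -504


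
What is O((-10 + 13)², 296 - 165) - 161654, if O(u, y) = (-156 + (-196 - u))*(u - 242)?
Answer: -77541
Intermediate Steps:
O(u, y) = (-352 - u)*(-242 + u)
O((-10 + 13)², 296 - 165) - 161654 = (85184 - ((-10 + 13)²)² - 110*(-10 + 13)²) - 161654 = (85184 - (3²)² - 110*3²) - 161654 = (85184 - 1*9² - 110*9) - 161654 = (85184 - 1*81 - 990) - 161654 = (85184 - 81 - 990) - 161654 = 84113 - 161654 = -77541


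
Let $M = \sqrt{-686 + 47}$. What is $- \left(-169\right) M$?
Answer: $507 i \sqrt{71} \approx 4272.1 i$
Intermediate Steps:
$M = 3 i \sqrt{71}$ ($M = \sqrt{-639} = 3 i \sqrt{71} \approx 25.278 i$)
$- \left(-169\right) M = - \left(-169\right) 3 i \sqrt{71} = - \left(-507\right) i \sqrt{71} = 507 i \sqrt{71}$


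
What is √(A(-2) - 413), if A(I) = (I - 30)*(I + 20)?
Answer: I*√989 ≈ 31.448*I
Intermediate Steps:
A(I) = (-30 + I)*(20 + I)
√(A(-2) - 413) = √((-600 + (-2)² - 10*(-2)) - 413) = √((-600 + 4 + 20) - 413) = √(-576 - 413) = √(-989) = I*√989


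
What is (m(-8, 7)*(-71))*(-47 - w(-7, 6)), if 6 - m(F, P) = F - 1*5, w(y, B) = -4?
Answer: 58007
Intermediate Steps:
m(F, P) = 11 - F (m(F, P) = 6 - (F - 1*5) = 6 - (F - 5) = 6 - (-5 + F) = 6 + (5 - F) = 11 - F)
(m(-8, 7)*(-71))*(-47 - w(-7, 6)) = ((11 - 1*(-8))*(-71))*(-47 - 1*(-4)) = ((11 + 8)*(-71))*(-47 + 4) = (19*(-71))*(-43) = -1349*(-43) = 58007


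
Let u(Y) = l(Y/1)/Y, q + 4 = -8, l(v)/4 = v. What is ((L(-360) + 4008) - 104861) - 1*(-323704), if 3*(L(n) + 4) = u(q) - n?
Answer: 668905/3 ≈ 2.2297e+5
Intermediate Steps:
l(v) = 4*v
q = -12 (q = -4 - 8 = -12)
u(Y) = 4 (u(Y) = (4*(Y/1))/Y = (4*(Y*1))/Y = (4*Y)/Y = 4)
L(n) = -8/3 - n/3 (L(n) = -4 + (4 - n)/3 = -4 + (4/3 - n/3) = -8/3 - n/3)
((L(-360) + 4008) - 104861) - 1*(-323704) = (((-8/3 - ⅓*(-360)) + 4008) - 104861) - 1*(-323704) = (((-8/3 + 120) + 4008) - 104861) + 323704 = ((352/3 + 4008) - 104861) + 323704 = (12376/3 - 104861) + 323704 = -302207/3 + 323704 = 668905/3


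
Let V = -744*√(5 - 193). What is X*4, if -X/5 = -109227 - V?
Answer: 2184540 - 29760*I*√47 ≈ 2.1845e+6 - 2.0402e+5*I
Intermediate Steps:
V = -1488*I*√47 ≈ -10201.0*I
X = 546135 - 7440*I*√47 (X = -5*(-109227 - (-1488)*I*√47) = -5*(-109227 + 1488*I*√47) = 546135 - 7440*I*√47 ≈ 5.4614e+5 - 51006.0*I)
X*4 = (546135 - 7440*I*√47)*4 = 2184540 - 29760*I*√47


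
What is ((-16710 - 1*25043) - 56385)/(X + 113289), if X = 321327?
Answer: -49069/217308 ≈ -0.22580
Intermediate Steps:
((-16710 - 1*25043) - 56385)/(X + 113289) = ((-16710 - 1*25043) - 56385)/(321327 + 113289) = ((-16710 - 25043) - 56385)/434616 = (-41753 - 56385)*(1/434616) = -98138*1/434616 = -49069/217308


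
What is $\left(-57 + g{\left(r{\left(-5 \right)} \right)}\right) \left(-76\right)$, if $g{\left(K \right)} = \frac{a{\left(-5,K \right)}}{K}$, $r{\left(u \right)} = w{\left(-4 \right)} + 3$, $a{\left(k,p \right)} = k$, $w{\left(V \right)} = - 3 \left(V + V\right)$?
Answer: $\frac{117344}{27} \approx 4346.1$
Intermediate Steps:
$w{\left(V \right)} = - 6 V$ ($w{\left(V \right)} = - 3 \cdot 2 V = - 6 V$)
$r{\left(u \right)} = 27$ ($r{\left(u \right)} = \left(-6\right) \left(-4\right) + 3 = 24 + 3 = 27$)
$g{\left(K \right)} = - \frac{5}{K}$
$\left(-57 + g{\left(r{\left(-5 \right)} \right)}\right) \left(-76\right) = \left(-57 - \frac{5}{27}\right) \left(-76\right) = \left(- \frac{1544}{27}\right) \left(-76\right) = \frac{117344}{27}$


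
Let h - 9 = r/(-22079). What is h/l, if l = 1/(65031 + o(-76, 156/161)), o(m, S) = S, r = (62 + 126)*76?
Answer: 1930935920181/3554719 ≈ 5.4320e+5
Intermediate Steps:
r = 14288 (r = 188*76 = 14288)
l = 161/10470147 (l = 1/(65031 + 156/161) = 1/(10470147/161) = 161/10470147 ≈ 1.5377e-5)
h = 184423/22079 (h = 9 + 14288/(-22079) = 9 + 14288*(-1/22079) = 9 - 14288/22079 = 184423/22079 ≈ 8.3529)
h/l = 184423/(22079*(161/10470147)) = (184423/22079)*(10470147/161) = 1930935920181/3554719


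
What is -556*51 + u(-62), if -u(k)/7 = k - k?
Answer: -28356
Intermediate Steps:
u(k) = 0 (u(k) = -7*(k - k) = -7*0 = 0)
-556*51 + u(-62) = -556*51 + 0 = -28356 + 0 = -28356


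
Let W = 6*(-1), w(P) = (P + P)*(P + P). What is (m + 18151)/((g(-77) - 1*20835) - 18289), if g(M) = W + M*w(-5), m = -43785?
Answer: 1831/3345 ≈ 0.54738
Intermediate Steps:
w(P) = 4*P² (w(P) = (2*P)*(2*P) = 4*P²)
W = -6
g(M) = -6 + 100*M (g(M) = -6 + M*(4*(-5)²) = -6 + M*(4*25) = -6 + M*100 = -6 + 100*M)
(m + 18151)/((g(-77) - 1*20835) - 18289) = (-43785 + 18151)/(((-6 + 100*(-77)) - 1*20835) - 18289) = -25634/(((-6 - 7700) - 20835) - 18289) = -25634/((-7706 - 20835) - 18289) = -25634/(-28541 - 18289) = -25634/(-46830) = -25634*(-1/46830) = 1831/3345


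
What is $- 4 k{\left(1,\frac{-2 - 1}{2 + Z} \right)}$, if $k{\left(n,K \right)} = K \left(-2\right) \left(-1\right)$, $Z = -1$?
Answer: $24$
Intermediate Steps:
$k{\left(n,K \right)} = 2 K$ ($k{\left(n,K \right)} = - 2 K \left(-1\right) = 2 K$)
$- 4 k{\left(1,\frac{-2 - 1}{2 + Z} \right)} = - 4 \cdot 2 \frac{-2 - 1}{2 - 1} = - 4 \cdot 2 \left(- \frac{3}{1}\right) = - 4 \cdot 2 \left(\left(-3\right) 1\right) = - 4 \cdot 2 \left(-3\right) = \left(-4\right) \left(-6\right) = 24$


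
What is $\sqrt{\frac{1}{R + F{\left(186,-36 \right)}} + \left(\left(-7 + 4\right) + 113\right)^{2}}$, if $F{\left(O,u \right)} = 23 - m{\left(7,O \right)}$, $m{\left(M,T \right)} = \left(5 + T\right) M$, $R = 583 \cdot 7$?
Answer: $\frac{\sqrt{92641099667}}{2767} \approx 110.0$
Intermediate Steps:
$R = 4081$
$m{\left(M,T \right)} = M \left(5 + T\right)$
$F{\left(O,u \right)} = -12 - 7 O$ ($F{\left(O,u \right)} = 23 - 7 \left(5 + O\right) = 23 - \left(35 + 7 O\right) = -12 - 7 O$)
$\sqrt{\frac{1}{R + F{\left(186,-36 \right)}} + \left(\left(-7 + 4\right) + 113\right)^{2}} = \sqrt{\frac{1}{4081 - 1314} + \left(\left(-7 + 4\right) + 113\right)^{2}} = \sqrt{\frac{1}{4081 - 1314} + \left(-3 + 113\right)^{2}} = \sqrt{\frac{1}{4081 - 1314} + 110^{2}} = \sqrt{\frac{1}{2767} + 12100} = \sqrt{\frac{33480701}{2767}} = \frac{\sqrt{92641099667}}{2767}$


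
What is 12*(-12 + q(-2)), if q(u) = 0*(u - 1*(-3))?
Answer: -144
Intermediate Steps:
q(u) = 0 (q(u) = 0*(u + 3) = 0*(3 + u) = 0)
12*(-12 + q(-2)) = 12*(-12 + 0) = 12*(-12) = -144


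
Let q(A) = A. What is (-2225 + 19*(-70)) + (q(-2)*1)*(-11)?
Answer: -3533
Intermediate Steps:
(-2225 + 19*(-70)) + (q(-2)*1)*(-11) = (-2225 + 19*(-70)) - 2*1*(-11) = (-2225 - 1330) - 2*(-11) = -3555 + 22 = -3533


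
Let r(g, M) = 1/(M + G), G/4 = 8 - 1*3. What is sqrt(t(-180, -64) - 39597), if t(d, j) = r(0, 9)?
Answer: 2*I*sqrt(8325262)/29 ≈ 198.99*I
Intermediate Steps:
G = 20 (G = 4*(8 - 1*3) = 4*(8 - 3) = 4*5 = 20)
r(g, M) = 1/(20 + M) (r(g, M) = 1/(M + 20) = 1/(20 + M))
t(d, j) = 1/29 (t(d, j) = 1/(20 + 9) = 1/29)
sqrt(t(-180, -64) - 39597) = sqrt(1/29 - 39597) = sqrt(-1148312/29) = 2*I*sqrt(8325262)/29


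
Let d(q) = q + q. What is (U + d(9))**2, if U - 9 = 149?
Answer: 30976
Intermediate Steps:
U = 158 (U = 9 + 149 = 158)
d(q) = 2*q
(U + d(9))**2 = (158 + 2*9)**2 = (158 + 18)**2 = 176**2 = 30976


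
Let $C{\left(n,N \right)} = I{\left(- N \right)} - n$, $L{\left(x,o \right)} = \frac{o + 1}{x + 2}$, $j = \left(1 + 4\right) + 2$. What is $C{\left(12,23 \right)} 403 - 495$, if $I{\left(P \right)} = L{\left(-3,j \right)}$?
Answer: $-8555$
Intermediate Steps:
$j = 7$ ($j = 5 + 2 = 7$)
$L{\left(x,o \right)} = \frac{1 + o}{2 + x}$
$I{\left(P \right)} = -8$ ($I{\left(P \right)} = \frac{1 + 7}{2 - 3} = \frac{1}{-1} \cdot 8 = \left(-1\right) 8 = -8$)
$C{\left(n,N \right)} = -8 - n$
$C{\left(12,23 \right)} 403 - 495 = \left(-8 - 12\right) 403 - 495 = \left(-20\right) 403 - 495 = -8060 - 495 = -8555$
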